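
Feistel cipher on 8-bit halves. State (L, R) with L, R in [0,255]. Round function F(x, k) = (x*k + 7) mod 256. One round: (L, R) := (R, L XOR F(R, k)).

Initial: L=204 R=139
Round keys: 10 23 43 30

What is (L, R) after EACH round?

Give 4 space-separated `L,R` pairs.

Round 1 (k=10): L=139 R=185
Round 2 (k=23): L=185 R=45
Round 3 (k=43): L=45 R=47
Round 4 (k=30): L=47 R=164

Answer: 139,185 185,45 45,47 47,164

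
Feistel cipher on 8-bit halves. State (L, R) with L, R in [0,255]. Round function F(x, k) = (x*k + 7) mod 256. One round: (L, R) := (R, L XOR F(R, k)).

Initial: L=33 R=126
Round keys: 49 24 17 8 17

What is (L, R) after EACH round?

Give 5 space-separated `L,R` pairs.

Answer: 126,4 4,25 25,180 180,190 190,17

Derivation:
Round 1 (k=49): L=126 R=4
Round 2 (k=24): L=4 R=25
Round 3 (k=17): L=25 R=180
Round 4 (k=8): L=180 R=190
Round 5 (k=17): L=190 R=17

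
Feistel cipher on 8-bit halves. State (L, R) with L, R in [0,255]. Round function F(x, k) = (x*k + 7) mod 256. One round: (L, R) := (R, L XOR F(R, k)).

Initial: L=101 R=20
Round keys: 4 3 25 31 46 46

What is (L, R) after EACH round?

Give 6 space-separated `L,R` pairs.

Round 1 (k=4): L=20 R=50
Round 2 (k=3): L=50 R=137
Round 3 (k=25): L=137 R=90
Round 4 (k=31): L=90 R=100
Round 5 (k=46): L=100 R=165
Round 6 (k=46): L=165 R=201

Answer: 20,50 50,137 137,90 90,100 100,165 165,201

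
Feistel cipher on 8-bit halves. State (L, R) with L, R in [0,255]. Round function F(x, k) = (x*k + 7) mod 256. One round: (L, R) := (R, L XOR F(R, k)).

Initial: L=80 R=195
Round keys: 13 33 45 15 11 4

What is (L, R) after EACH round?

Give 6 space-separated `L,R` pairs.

Answer: 195,190 190,70 70,235 235,138 138,30 30,245

Derivation:
Round 1 (k=13): L=195 R=190
Round 2 (k=33): L=190 R=70
Round 3 (k=45): L=70 R=235
Round 4 (k=15): L=235 R=138
Round 5 (k=11): L=138 R=30
Round 6 (k=4): L=30 R=245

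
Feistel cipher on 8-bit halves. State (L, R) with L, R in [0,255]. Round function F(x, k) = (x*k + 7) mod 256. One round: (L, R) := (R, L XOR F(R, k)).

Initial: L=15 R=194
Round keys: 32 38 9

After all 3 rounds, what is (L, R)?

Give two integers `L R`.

Answer: 117 108

Derivation:
Round 1 (k=32): L=194 R=72
Round 2 (k=38): L=72 R=117
Round 3 (k=9): L=117 R=108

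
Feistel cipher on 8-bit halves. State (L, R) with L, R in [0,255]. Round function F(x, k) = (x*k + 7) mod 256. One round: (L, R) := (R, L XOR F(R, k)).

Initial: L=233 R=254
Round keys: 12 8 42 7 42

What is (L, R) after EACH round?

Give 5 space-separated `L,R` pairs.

Answer: 254,6 6,201 201,7 7,241 241,150

Derivation:
Round 1 (k=12): L=254 R=6
Round 2 (k=8): L=6 R=201
Round 3 (k=42): L=201 R=7
Round 4 (k=7): L=7 R=241
Round 5 (k=42): L=241 R=150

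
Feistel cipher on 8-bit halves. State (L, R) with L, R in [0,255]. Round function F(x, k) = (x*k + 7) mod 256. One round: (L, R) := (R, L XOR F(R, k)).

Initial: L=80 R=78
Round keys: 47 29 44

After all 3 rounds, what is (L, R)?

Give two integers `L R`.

Answer: 66 86

Derivation:
Round 1 (k=47): L=78 R=9
Round 2 (k=29): L=9 R=66
Round 3 (k=44): L=66 R=86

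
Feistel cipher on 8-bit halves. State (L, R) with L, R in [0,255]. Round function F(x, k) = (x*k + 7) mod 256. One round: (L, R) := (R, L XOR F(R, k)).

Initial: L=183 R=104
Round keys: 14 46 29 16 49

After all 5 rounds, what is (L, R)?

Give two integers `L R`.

Round 1 (k=14): L=104 R=0
Round 2 (k=46): L=0 R=111
Round 3 (k=29): L=111 R=154
Round 4 (k=16): L=154 R=200
Round 5 (k=49): L=200 R=213

Answer: 200 213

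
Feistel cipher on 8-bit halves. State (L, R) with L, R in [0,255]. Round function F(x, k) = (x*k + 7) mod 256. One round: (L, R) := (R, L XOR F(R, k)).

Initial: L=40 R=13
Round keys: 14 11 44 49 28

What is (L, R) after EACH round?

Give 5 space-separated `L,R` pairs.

Answer: 13,149 149,99 99,158 158,38 38,177

Derivation:
Round 1 (k=14): L=13 R=149
Round 2 (k=11): L=149 R=99
Round 3 (k=44): L=99 R=158
Round 4 (k=49): L=158 R=38
Round 5 (k=28): L=38 R=177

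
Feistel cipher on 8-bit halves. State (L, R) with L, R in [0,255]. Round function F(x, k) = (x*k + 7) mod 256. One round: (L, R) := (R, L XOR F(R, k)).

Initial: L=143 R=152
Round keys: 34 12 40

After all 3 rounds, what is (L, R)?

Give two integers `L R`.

Round 1 (k=34): L=152 R=184
Round 2 (k=12): L=184 R=63
Round 3 (k=40): L=63 R=103

Answer: 63 103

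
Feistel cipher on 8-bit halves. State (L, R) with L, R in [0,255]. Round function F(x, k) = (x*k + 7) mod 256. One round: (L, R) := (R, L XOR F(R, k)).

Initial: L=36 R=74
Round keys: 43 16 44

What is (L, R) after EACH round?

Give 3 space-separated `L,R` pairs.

Answer: 74,81 81,93 93,82

Derivation:
Round 1 (k=43): L=74 R=81
Round 2 (k=16): L=81 R=93
Round 3 (k=44): L=93 R=82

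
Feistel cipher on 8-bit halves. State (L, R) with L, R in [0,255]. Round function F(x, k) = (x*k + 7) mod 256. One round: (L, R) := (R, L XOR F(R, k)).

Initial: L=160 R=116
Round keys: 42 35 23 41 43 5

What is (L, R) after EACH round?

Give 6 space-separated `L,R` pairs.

Answer: 116,175 175,128 128,40 40,239 239,4 4,244

Derivation:
Round 1 (k=42): L=116 R=175
Round 2 (k=35): L=175 R=128
Round 3 (k=23): L=128 R=40
Round 4 (k=41): L=40 R=239
Round 5 (k=43): L=239 R=4
Round 6 (k=5): L=4 R=244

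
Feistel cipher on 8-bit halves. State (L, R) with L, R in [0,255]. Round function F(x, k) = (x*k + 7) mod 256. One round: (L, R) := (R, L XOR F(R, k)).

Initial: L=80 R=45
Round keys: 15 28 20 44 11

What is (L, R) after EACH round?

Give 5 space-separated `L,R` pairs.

Round 1 (k=15): L=45 R=250
Round 2 (k=28): L=250 R=114
Round 3 (k=20): L=114 R=21
Round 4 (k=44): L=21 R=209
Round 5 (k=11): L=209 R=23

Answer: 45,250 250,114 114,21 21,209 209,23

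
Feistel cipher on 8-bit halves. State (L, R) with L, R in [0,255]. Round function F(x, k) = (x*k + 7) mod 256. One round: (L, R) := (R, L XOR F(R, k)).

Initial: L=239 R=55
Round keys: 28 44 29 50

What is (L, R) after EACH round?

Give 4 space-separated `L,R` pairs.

Answer: 55,228 228,0 0,227 227,93

Derivation:
Round 1 (k=28): L=55 R=228
Round 2 (k=44): L=228 R=0
Round 3 (k=29): L=0 R=227
Round 4 (k=50): L=227 R=93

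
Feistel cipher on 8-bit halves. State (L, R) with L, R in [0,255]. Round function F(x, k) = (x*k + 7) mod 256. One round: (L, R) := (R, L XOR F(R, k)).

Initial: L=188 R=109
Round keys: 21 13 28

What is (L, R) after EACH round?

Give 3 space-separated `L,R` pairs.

Answer: 109,68 68,22 22,43

Derivation:
Round 1 (k=21): L=109 R=68
Round 2 (k=13): L=68 R=22
Round 3 (k=28): L=22 R=43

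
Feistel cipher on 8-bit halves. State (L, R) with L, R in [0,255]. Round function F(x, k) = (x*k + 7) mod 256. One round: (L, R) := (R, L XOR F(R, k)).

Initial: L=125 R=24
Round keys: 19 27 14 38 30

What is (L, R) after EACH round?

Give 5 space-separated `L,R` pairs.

Answer: 24,178 178,213 213,31 31,116 116,128

Derivation:
Round 1 (k=19): L=24 R=178
Round 2 (k=27): L=178 R=213
Round 3 (k=14): L=213 R=31
Round 4 (k=38): L=31 R=116
Round 5 (k=30): L=116 R=128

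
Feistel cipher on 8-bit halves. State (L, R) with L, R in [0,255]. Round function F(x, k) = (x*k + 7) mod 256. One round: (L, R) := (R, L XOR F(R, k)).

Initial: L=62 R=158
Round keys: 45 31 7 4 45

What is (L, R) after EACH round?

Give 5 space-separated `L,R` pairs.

Round 1 (k=45): L=158 R=243
Round 2 (k=31): L=243 R=234
Round 3 (k=7): L=234 R=158
Round 4 (k=4): L=158 R=149
Round 5 (k=45): L=149 R=166

Answer: 158,243 243,234 234,158 158,149 149,166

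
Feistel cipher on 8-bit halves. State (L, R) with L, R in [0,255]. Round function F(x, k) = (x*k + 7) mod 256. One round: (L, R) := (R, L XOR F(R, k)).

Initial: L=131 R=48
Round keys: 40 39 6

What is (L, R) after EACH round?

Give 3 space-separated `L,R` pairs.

Answer: 48,4 4,147 147,125

Derivation:
Round 1 (k=40): L=48 R=4
Round 2 (k=39): L=4 R=147
Round 3 (k=6): L=147 R=125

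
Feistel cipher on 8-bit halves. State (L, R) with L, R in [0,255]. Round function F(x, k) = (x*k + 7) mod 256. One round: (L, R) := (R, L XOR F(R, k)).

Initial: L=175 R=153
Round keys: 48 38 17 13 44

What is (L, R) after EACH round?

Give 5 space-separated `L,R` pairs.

Answer: 153,24 24,14 14,237 237,30 30,194

Derivation:
Round 1 (k=48): L=153 R=24
Round 2 (k=38): L=24 R=14
Round 3 (k=17): L=14 R=237
Round 4 (k=13): L=237 R=30
Round 5 (k=44): L=30 R=194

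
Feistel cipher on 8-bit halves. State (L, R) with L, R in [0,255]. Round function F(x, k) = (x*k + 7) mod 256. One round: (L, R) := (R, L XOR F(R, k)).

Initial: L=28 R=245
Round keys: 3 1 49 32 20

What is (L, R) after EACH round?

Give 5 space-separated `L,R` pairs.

Round 1 (k=3): L=245 R=250
Round 2 (k=1): L=250 R=244
Round 3 (k=49): L=244 R=65
Round 4 (k=32): L=65 R=211
Round 5 (k=20): L=211 R=194

Answer: 245,250 250,244 244,65 65,211 211,194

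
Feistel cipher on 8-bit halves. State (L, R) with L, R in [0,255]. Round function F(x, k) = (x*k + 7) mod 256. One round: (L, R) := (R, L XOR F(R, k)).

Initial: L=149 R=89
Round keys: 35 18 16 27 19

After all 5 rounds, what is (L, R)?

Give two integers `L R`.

Round 1 (k=35): L=89 R=167
Round 2 (k=18): L=167 R=156
Round 3 (k=16): L=156 R=96
Round 4 (k=27): L=96 R=187
Round 5 (k=19): L=187 R=136

Answer: 187 136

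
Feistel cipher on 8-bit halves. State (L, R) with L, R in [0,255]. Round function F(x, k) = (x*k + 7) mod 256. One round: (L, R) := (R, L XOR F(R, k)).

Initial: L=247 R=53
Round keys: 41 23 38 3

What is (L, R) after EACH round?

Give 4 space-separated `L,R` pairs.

Answer: 53,115 115,105 105,238 238,184

Derivation:
Round 1 (k=41): L=53 R=115
Round 2 (k=23): L=115 R=105
Round 3 (k=38): L=105 R=238
Round 4 (k=3): L=238 R=184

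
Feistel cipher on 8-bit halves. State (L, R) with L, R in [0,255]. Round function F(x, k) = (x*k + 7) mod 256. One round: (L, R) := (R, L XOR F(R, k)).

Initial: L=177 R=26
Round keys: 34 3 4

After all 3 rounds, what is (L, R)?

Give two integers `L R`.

Answer: 127 201

Derivation:
Round 1 (k=34): L=26 R=202
Round 2 (k=3): L=202 R=127
Round 3 (k=4): L=127 R=201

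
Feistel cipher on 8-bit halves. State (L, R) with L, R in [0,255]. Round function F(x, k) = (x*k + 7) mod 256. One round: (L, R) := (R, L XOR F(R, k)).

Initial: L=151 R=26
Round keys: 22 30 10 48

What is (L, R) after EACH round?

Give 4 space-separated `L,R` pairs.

Round 1 (k=22): L=26 R=212
Round 2 (k=30): L=212 R=197
Round 3 (k=10): L=197 R=109
Round 4 (k=48): L=109 R=178

Answer: 26,212 212,197 197,109 109,178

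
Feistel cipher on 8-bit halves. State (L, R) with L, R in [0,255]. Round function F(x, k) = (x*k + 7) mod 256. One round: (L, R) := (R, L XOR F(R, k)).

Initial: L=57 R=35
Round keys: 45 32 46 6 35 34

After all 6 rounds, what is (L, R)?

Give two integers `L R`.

Round 1 (k=45): L=35 R=23
Round 2 (k=32): L=23 R=196
Round 3 (k=46): L=196 R=40
Round 4 (k=6): L=40 R=51
Round 5 (k=35): L=51 R=40
Round 6 (k=34): L=40 R=100

Answer: 40 100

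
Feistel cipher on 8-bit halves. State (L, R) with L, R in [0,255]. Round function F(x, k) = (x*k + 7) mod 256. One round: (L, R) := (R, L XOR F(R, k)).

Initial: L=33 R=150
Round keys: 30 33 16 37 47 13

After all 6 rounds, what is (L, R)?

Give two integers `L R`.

Answer: 85 103

Derivation:
Round 1 (k=30): L=150 R=186
Round 2 (k=33): L=186 R=151
Round 3 (k=16): L=151 R=205
Round 4 (k=37): L=205 R=63
Round 5 (k=47): L=63 R=85
Round 6 (k=13): L=85 R=103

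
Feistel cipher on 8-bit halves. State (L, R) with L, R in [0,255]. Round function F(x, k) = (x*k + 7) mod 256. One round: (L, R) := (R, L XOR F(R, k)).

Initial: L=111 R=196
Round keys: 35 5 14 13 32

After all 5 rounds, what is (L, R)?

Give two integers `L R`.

Round 1 (k=35): L=196 R=188
Round 2 (k=5): L=188 R=119
Round 3 (k=14): L=119 R=53
Round 4 (k=13): L=53 R=207
Round 5 (k=32): L=207 R=210

Answer: 207 210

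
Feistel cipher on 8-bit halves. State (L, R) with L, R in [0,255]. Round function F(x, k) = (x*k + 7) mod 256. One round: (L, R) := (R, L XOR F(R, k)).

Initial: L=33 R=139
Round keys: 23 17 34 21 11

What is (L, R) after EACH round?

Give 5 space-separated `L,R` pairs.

Answer: 139,165 165,119 119,112 112,64 64,183

Derivation:
Round 1 (k=23): L=139 R=165
Round 2 (k=17): L=165 R=119
Round 3 (k=34): L=119 R=112
Round 4 (k=21): L=112 R=64
Round 5 (k=11): L=64 R=183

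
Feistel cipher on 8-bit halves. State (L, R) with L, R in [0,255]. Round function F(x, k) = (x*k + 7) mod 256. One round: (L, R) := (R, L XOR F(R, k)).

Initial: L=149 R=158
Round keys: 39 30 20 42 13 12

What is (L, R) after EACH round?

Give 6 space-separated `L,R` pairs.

Answer: 158,140 140,241 241,87 87,188 188,196 196,139

Derivation:
Round 1 (k=39): L=158 R=140
Round 2 (k=30): L=140 R=241
Round 3 (k=20): L=241 R=87
Round 4 (k=42): L=87 R=188
Round 5 (k=13): L=188 R=196
Round 6 (k=12): L=196 R=139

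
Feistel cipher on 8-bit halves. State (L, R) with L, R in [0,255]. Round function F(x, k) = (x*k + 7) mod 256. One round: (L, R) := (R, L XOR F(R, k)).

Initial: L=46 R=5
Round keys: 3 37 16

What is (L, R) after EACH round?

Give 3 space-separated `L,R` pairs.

Answer: 5,56 56,26 26,159

Derivation:
Round 1 (k=3): L=5 R=56
Round 2 (k=37): L=56 R=26
Round 3 (k=16): L=26 R=159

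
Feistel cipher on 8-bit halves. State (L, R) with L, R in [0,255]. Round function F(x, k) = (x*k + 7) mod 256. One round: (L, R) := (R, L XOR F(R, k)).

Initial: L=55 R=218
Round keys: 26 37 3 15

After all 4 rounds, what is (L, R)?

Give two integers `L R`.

Answer: 126 160

Derivation:
Round 1 (k=26): L=218 R=28
Round 2 (k=37): L=28 R=201
Round 3 (k=3): L=201 R=126
Round 4 (k=15): L=126 R=160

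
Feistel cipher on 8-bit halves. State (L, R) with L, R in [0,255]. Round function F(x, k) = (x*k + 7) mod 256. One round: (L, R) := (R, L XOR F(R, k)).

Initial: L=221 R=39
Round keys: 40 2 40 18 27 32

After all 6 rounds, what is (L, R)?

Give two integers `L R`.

Round 1 (k=40): L=39 R=194
Round 2 (k=2): L=194 R=172
Round 3 (k=40): L=172 R=37
Round 4 (k=18): L=37 R=13
Round 5 (k=27): L=13 R=67
Round 6 (k=32): L=67 R=106

Answer: 67 106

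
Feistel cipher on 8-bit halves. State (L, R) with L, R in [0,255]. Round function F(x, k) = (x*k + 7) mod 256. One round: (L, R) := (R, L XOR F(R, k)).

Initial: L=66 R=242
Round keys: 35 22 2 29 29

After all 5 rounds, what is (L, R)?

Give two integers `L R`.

Round 1 (k=35): L=242 R=95
Round 2 (k=22): L=95 R=195
Round 3 (k=2): L=195 R=210
Round 4 (k=29): L=210 R=18
Round 5 (k=29): L=18 R=195

Answer: 18 195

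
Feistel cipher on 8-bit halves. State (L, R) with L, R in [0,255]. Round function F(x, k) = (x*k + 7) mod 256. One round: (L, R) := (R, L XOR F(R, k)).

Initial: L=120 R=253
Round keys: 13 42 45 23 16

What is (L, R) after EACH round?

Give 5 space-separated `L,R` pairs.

Answer: 253,152 152,10 10,81 81,68 68,22

Derivation:
Round 1 (k=13): L=253 R=152
Round 2 (k=42): L=152 R=10
Round 3 (k=45): L=10 R=81
Round 4 (k=23): L=81 R=68
Round 5 (k=16): L=68 R=22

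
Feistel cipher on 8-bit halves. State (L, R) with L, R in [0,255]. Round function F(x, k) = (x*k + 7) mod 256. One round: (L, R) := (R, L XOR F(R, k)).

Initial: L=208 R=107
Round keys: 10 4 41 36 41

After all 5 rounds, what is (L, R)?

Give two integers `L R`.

Answer: 127 204

Derivation:
Round 1 (k=10): L=107 R=229
Round 2 (k=4): L=229 R=240
Round 3 (k=41): L=240 R=146
Round 4 (k=36): L=146 R=127
Round 5 (k=41): L=127 R=204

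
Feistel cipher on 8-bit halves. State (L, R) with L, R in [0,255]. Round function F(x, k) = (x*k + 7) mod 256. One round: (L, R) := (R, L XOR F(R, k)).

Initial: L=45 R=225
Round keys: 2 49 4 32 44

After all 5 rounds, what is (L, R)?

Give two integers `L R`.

Answer: 45 8

Derivation:
Round 1 (k=2): L=225 R=228
Round 2 (k=49): L=228 R=74
Round 3 (k=4): L=74 R=203
Round 4 (k=32): L=203 R=45
Round 5 (k=44): L=45 R=8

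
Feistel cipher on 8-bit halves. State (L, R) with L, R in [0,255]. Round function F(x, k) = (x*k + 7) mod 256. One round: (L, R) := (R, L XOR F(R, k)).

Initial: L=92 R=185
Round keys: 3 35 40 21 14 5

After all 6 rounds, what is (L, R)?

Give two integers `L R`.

Answer: 6 233

Derivation:
Round 1 (k=3): L=185 R=110
Round 2 (k=35): L=110 R=168
Round 3 (k=40): L=168 R=41
Round 4 (k=21): L=41 R=204
Round 5 (k=14): L=204 R=6
Round 6 (k=5): L=6 R=233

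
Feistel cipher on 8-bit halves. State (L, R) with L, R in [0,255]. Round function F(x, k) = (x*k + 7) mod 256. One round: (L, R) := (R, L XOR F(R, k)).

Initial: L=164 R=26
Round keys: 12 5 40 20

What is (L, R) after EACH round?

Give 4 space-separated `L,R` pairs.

Round 1 (k=12): L=26 R=155
Round 2 (k=5): L=155 R=20
Round 3 (k=40): L=20 R=188
Round 4 (k=20): L=188 R=163

Answer: 26,155 155,20 20,188 188,163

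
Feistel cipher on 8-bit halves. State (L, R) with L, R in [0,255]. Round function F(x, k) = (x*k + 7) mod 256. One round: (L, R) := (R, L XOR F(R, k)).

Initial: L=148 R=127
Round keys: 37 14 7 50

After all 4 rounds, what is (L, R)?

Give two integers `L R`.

Answer: 213 165

Derivation:
Round 1 (k=37): L=127 R=246
Round 2 (k=14): L=246 R=4
Round 3 (k=7): L=4 R=213
Round 4 (k=50): L=213 R=165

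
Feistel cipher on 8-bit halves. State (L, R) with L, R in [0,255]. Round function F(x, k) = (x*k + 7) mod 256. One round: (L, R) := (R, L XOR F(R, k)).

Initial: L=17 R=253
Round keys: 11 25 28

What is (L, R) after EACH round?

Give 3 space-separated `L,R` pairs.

Round 1 (k=11): L=253 R=247
Round 2 (k=25): L=247 R=219
Round 3 (k=28): L=219 R=12

Answer: 253,247 247,219 219,12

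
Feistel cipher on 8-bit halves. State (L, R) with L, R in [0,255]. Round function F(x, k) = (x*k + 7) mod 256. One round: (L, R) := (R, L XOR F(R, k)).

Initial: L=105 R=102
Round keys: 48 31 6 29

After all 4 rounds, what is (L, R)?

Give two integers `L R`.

Answer: 143 37

Derivation:
Round 1 (k=48): L=102 R=78
Round 2 (k=31): L=78 R=31
Round 3 (k=6): L=31 R=143
Round 4 (k=29): L=143 R=37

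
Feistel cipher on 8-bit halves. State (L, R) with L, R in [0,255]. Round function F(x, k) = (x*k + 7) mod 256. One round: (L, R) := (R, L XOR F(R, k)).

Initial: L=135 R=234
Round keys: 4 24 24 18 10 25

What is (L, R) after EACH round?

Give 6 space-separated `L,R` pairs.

Answer: 234,40 40,45 45,23 23,136 136,64 64,207

Derivation:
Round 1 (k=4): L=234 R=40
Round 2 (k=24): L=40 R=45
Round 3 (k=24): L=45 R=23
Round 4 (k=18): L=23 R=136
Round 5 (k=10): L=136 R=64
Round 6 (k=25): L=64 R=207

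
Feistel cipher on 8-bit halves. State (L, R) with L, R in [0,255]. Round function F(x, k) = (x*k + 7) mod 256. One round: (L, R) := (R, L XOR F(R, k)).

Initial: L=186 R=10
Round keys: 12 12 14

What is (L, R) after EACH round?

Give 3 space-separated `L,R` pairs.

Round 1 (k=12): L=10 R=197
Round 2 (k=12): L=197 R=73
Round 3 (k=14): L=73 R=192

Answer: 10,197 197,73 73,192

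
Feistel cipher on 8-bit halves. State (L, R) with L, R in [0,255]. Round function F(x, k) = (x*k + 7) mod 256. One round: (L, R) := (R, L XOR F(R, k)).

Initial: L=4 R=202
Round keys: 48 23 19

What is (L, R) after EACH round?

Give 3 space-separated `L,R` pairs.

Round 1 (k=48): L=202 R=227
Round 2 (k=23): L=227 R=166
Round 3 (k=19): L=166 R=186

Answer: 202,227 227,166 166,186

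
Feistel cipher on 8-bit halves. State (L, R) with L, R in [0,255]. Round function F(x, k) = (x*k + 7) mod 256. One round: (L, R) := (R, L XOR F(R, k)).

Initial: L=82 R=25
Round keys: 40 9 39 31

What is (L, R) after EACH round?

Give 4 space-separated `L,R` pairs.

Round 1 (k=40): L=25 R=189
Round 2 (k=9): L=189 R=181
Round 3 (k=39): L=181 R=39
Round 4 (k=31): L=39 R=117

Answer: 25,189 189,181 181,39 39,117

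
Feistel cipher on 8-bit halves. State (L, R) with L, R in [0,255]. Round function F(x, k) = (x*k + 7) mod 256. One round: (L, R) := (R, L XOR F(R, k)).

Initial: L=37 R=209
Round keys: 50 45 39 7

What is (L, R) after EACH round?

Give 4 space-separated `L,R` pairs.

Round 1 (k=50): L=209 R=252
Round 2 (k=45): L=252 R=130
Round 3 (k=39): L=130 R=41
Round 4 (k=7): L=41 R=164

Answer: 209,252 252,130 130,41 41,164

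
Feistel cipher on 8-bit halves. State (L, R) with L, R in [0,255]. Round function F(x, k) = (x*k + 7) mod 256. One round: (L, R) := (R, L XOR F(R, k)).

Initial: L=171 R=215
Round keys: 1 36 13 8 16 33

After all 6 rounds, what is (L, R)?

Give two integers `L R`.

Round 1 (k=1): L=215 R=117
Round 2 (k=36): L=117 R=172
Round 3 (k=13): L=172 R=182
Round 4 (k=8): L=182 R=27
Round 5 (k=16): L=27 R=1
Round 6 (k=33): L=1 R=51

Answer: 1 51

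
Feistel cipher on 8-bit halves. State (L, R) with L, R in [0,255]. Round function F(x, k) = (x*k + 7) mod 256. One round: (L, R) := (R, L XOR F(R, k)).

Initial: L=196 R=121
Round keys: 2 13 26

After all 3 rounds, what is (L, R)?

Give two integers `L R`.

Answer: 89 44

Derivation:
Round 1 (k=2): L=121 R=61
Round 2 (k=13): L=61 R=89
Round 3 (k=26): L=89 R=44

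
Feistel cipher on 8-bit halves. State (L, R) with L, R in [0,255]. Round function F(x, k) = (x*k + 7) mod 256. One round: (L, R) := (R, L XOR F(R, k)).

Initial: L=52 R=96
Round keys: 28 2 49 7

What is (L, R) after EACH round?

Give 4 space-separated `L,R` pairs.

Answer: 96,179 179,13 13,55 55,133

Derivation:
Round 1 (k=28): L=96 R=179
Round 2 (k=2): L=179 R=13
Round 3 (k=49): L=13 R=55
Round 4 (k=7): L=55 R=133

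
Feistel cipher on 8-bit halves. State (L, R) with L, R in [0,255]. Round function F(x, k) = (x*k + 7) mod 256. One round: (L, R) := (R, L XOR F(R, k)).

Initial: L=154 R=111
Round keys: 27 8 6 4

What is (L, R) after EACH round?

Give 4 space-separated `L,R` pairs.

Round 1 (k=27): L=111 R=38
Round 2 (k=8): L=38 R=88
Round 3 (k=6): L=88 R=49
Round 4 (k=4): L=49 R=147

Answer: 111,38 38,88 88,49 49,147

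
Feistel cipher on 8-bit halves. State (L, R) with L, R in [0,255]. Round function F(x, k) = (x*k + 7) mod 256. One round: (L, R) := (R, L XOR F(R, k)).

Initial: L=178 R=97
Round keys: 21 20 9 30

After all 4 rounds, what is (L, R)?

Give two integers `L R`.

Answer: 59 143

Derivation:
Round 1 (k=21): L=97 R=78
Round 2 (k=20): L=78 R=126
Round 3 (k=9): L=126 R=59
Round 4 (k=30): L=59 R=143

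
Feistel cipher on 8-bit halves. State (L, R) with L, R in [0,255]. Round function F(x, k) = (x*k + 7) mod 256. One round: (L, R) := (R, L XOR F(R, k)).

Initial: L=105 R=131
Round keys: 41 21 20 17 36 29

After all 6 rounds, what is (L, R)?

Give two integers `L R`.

Answer: 143 16

Derivation:
Round 1 (k=41): L=131 R=107
Round 2 (k=21): L=107 R=77
Round 3 (k=20): L=77 R=96
Round 4 (k=17): L=96 R=42
Round 5 (k=36): L=42 R=143
Round 6 (k=29): L=143 R=16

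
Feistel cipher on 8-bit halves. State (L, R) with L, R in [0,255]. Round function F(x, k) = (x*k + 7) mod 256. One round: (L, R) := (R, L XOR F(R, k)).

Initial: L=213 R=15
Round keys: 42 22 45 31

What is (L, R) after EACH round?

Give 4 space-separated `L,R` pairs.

Answer: 15,168 168,120 120,183 183,72

Derivation:
Round 1 (k=42): L=15 R=168
Round 2 (k=22): L=168 R=120
Round 3 (k=45): L=120 R=183
Round 4 (k=31): L=183 R=72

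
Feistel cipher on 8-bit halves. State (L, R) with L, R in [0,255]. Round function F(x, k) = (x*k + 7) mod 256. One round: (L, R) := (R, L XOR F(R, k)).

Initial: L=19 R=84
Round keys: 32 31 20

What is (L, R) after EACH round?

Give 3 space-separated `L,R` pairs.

Round 1 (k=32): L=84 R=148
Round 2 (k=31): L=148 R=167
Round 3 (k=20): L=167 R=135

Answer: 84,148 148,167 167,135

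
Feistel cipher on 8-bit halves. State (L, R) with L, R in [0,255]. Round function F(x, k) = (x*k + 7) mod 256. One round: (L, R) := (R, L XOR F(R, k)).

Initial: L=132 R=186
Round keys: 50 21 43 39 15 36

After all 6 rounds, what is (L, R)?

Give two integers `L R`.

Round 1 (k=50): L=186 R=223
Round 2 (k=21): L=223 R=232
Round 3 (k=43): L=232 R=32
Round 4 (k=39): L=32 R=15
Round 5 (k=15): L=15 R=200
Round 6 (k=36): L=200 R=40

Answer: 200 40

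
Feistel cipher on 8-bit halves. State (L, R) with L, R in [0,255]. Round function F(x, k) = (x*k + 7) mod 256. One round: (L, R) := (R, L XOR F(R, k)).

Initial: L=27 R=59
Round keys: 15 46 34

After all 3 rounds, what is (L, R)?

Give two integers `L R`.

Round 1 (k=15): L=59 R=103
Round 2 (k=46): L=103 R=178
Round 3 (k=34): L=178 R=204

Answer: 178 204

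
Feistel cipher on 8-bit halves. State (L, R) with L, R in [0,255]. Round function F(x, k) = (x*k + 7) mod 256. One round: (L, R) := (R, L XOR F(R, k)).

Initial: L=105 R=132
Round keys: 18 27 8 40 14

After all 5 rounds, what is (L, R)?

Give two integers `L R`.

Answer: 226 42

Derivation:
Round 1 (k=18): L=132 R=38
Round 2 (k=27): L=38 R=141
Round 3 (k=8): L=141 R=73
Round 4 (k=40): L=73 R=226
Round 5 (k=14): L=226 R=42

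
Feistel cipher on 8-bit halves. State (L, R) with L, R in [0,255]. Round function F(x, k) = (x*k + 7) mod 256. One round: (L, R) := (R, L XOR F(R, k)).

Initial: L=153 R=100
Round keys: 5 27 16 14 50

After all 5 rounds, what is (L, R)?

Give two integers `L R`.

Answer: 84 154

Derivation:
Round 1 (k=5): L=100 R=98
Round 2 (k=27): L=98 R=57
Round 3 (k=16): L=57 R=245
Round 4 (k=14): L=245 R=84
Round 5 (k=50): L=84 R=154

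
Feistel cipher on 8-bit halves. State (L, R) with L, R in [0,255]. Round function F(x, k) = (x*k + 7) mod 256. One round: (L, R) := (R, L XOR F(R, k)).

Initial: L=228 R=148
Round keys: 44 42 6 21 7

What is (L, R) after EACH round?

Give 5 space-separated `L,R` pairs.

Answer: 148,147 147,177 177,190 190,44 44,133

Derivation:
Round 1 (k=44): L=148 R=147
Round 2 (k=42): L=147 R=177
Round 3 (k=6): L=177 R=190
Round 4 (k=21): L=190 R=44
Round 5 (k=7): L=44 R=133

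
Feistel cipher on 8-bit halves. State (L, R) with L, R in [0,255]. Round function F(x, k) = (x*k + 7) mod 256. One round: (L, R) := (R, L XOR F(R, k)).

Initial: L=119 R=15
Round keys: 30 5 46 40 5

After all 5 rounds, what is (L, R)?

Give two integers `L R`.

Round 1 (k=30): L=15 R=190
Round 2 (k=5): L=190 R=178
Round 3 (k=46): L=178 R=189
Round 4 (k=40): L=189 R=61
Round 5 (k=5): L=61 R=133

Answer: 61 133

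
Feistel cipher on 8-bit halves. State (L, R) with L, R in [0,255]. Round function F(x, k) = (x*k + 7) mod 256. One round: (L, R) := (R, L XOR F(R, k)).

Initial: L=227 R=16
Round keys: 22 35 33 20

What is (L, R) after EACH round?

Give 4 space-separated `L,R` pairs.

Answer: 16,132 132,3 3,238 238,156

Derivation:
Round 1 (k=22): L=16 R=132
Round 2 (k=35): L=132 R=3
Round 3 (k=33): L=3 R=238
Round 4 (k=20): L=238 R=156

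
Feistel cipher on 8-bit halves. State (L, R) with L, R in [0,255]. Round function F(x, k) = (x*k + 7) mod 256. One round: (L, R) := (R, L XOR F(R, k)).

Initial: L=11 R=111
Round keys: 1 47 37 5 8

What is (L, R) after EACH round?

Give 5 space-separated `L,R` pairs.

Round 1 (k=1): L=111 R=125
Round 2 (k=47): L=125 R=149
Round 3 (k=37): L=149 R=237
Round 4 (k=5): L=237 R=61
Round 5 (k=8): L=61 R=2

Answer: 111,125 125,149 149,237 237,61 61,2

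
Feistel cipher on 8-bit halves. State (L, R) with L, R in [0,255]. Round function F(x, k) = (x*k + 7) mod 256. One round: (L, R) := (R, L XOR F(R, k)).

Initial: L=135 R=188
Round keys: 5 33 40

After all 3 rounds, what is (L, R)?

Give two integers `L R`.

Round 1 (k=5): L=188 R=52
Round 2 (k=33): L=52 R=7
Round 3 (k=40): L=7 R=43

Answer: 7 43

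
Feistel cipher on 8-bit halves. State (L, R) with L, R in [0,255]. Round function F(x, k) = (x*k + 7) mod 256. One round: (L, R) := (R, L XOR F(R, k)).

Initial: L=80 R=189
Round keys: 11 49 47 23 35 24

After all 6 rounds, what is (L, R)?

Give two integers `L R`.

Round 1 (k=11): L=189 R=118
Round 2 (k=49): L=118 R=32
Round 3 (k=47): L=32 R=145
Round 4 (k=23): L=145 R=46
Round 5 (k=35): L=46 R=192
Round 6 (k=24): L=192 R=41

Answer: 192 41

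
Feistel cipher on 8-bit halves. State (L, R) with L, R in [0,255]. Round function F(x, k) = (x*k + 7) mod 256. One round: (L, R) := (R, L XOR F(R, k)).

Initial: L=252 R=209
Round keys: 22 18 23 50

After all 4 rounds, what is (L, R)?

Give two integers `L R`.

Answer: 254 107

Derivation:
Round 1 (k=22): L=209 R=1
Round 2 (k=18): L=1 R=200
Round 3 (k=23): L=200 R=254
Round 4 (k=50): L=254 R=107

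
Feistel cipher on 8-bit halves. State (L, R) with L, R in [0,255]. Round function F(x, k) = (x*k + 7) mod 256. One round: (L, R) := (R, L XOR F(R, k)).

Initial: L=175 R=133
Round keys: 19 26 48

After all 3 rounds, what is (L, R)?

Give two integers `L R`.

Answer: 244 142

Derivation:
Round 1 (k=19): L=133 R=73
Round 2 (k=26): L=73 R=244
Round 3 (k=48): L=244 R=142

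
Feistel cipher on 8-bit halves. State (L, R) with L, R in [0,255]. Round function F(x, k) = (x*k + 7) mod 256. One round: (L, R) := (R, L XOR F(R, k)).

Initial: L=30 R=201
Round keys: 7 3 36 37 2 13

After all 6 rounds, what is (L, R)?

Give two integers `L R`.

Answer: 216 179

Derivation:
Round 1 (k=7): L=201 R=152
Round 2 (k=3): L=152 R=6
Round 3 (k=36): L=6 R=71
Round 4 (k=37): L=71 R=76
Round 5 (k=2): L=76 R=216
Round 6 (k=13): L=216 R=179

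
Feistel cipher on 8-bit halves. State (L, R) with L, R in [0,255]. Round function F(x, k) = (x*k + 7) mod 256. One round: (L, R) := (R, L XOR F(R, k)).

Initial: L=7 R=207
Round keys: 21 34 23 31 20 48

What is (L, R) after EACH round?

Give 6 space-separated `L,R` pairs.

Round 1 (k=21): L=207 R=5
Round 2 (k=34): L=5 R=126
Round 3 (k=23): L=126 R=92
Round 4 (k=31): L=92 R=85
Round 5 (k=20): L=85 R=247
Round 6 (k=48): L=247 R=2

Answer: 207,5 5,126 126,92 92,85 85,247 247,2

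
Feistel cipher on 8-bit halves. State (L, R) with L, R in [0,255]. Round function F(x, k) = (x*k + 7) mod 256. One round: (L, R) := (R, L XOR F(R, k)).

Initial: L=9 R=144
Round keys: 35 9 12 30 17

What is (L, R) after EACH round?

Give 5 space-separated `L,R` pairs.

Round 1 (k=35): L=144 R=190
Round 2 (k=9): L=190 R=37
Round 3 (k=12): L=37 R=125
Round 4 (k=30): L=125 R=136
Round 5 (k=17): L=136 R=114

Answer: 144,190 190,37 37,125 125,136 136,114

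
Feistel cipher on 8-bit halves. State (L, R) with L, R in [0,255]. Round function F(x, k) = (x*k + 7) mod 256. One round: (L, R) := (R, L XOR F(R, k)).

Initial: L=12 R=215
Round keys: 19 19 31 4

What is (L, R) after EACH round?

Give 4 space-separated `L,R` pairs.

Round 1 (k=19): L=215 R=240
Round 2 (k=19): L=240 R=0
Round 3 (k=31): L=0 R=247
Round 4 (k=4): L=247 R=227

Answer: 215,240 240,0 0,247 247,227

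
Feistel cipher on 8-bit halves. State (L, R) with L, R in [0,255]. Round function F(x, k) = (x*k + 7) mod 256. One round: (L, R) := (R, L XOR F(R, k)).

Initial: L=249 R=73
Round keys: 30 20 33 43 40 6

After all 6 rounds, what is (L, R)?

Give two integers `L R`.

Round 1 (k=30): L=73 R=108
Round 2 (k=20): L=108 R=62
Round 3 (k=33): L=62 R=105
Round 4 (k=43): L=105 R=148
Round 5 (k=40): L=148 R=78
Round 6 (k=6): L=78 R=79

Answer: 78 79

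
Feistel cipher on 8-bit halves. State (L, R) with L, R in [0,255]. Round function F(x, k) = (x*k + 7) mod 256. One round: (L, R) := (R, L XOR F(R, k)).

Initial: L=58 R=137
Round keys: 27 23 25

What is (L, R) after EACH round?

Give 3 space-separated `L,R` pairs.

Round 1 (k=27): L=137 R=64
Round 2 (k=23): L=64 R=78
Round 3 (k=25): L=78 R=229

Answer: 137,64 64,78 78,229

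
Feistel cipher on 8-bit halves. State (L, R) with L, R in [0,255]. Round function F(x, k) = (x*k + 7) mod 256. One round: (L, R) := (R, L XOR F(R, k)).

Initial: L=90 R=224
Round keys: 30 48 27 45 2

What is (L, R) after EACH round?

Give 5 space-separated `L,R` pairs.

Round 1 (k=30): L=224 R=29
Round 2 (k=48): L=29 R=151
Round 3 (k=27): L=151 R=233
Round 4 (k=45): L=233 R=107
Round 5 (k=2): L=107 R=52

Answer: 224,29 29,151 151,233 233,107 107,52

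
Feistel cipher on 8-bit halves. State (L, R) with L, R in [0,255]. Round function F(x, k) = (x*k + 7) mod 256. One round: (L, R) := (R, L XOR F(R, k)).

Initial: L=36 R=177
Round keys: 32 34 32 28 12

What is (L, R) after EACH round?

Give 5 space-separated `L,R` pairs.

Round 1 (k=32): L=177 R=3
Round 2 (k=34): L=3 R=220
Round 3 (k=32): L=220 R=132
Round 4 (k=28): L=132 R=171
Round 5 (k=12): L=171 R=143

Answer: 177,3 3,220 220,132 132,171 171,143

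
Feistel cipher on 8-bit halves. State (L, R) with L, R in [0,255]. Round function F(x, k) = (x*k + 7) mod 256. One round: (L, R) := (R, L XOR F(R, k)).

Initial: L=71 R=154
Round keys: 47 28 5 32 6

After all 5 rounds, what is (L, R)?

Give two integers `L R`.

Round 1 (k=47): L=154 R=10
Round 2 (k=28): L=10 R=133
Round 3 (k=5): L=133 R=170
Round 4 (k=32): L=170 R=194
Round 5 (k=6): L=194 R=57

Answer: 194 57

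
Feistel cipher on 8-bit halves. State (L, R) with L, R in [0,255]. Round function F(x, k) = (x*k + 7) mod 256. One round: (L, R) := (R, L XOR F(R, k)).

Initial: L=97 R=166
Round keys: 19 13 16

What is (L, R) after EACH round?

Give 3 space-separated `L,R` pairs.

Answer: 166,56 56,121 121,175

Derivation:
Round 1 (k=19): L=166 R=56
Round 2 (k=13): L=56 R=121
Round 3 (k=16): L=121 R=175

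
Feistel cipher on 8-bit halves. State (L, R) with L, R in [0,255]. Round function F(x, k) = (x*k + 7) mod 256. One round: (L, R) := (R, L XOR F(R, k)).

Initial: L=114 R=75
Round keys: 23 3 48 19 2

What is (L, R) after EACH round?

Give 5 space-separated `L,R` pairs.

Round 1 (k=23): L=75 R=182
Round 2 (k=3): L=182 R=98
Round 3 (k=48): L=98 R=209
Round 4 (k=19): L=209 R=232
Round 5 (k=2): L=232 R=6

Answer: 75,182 182,98 98,209 209,232 232,6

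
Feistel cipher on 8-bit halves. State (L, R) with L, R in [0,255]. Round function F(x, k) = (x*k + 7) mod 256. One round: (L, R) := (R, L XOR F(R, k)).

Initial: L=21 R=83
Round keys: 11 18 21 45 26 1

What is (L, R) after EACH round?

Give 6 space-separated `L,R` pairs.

Answer: 83,141 141,162 162,220 220,17 17,29 29,53

Derivation:
Round 1 (k=11): L=83 R=141
Round 2 (k=18): L=141 R=162
Round 3 (k=21): L=162 R=220
Round 4 (k=45): L=220 R=17
Round 5 (k=26): L=17 R=29
Round 6 (k=1): L=29 R=53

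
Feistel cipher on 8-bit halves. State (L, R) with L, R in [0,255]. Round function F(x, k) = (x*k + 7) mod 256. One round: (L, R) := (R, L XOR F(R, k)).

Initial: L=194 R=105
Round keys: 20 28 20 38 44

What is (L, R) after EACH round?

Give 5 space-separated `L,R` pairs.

Answer: 105,249 249,42 42,182 182,33 33,5

Derivation:
Round 1 (k=20): L=105 R=249
Round 2 (k=28): L=249 R=42
Round 3 (k=20): L=42 R=182
Round 4 (k=38): L=182 R=33
Round 5 (k=44): L=33 R=5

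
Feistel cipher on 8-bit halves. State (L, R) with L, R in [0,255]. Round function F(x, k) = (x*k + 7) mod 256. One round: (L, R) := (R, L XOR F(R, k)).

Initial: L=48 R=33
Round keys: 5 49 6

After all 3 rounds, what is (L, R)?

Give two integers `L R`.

Answer: 194 15

Derivation:
Round 1 (k=5): L=33 R=156
Round 2 (k=49): L=156 R=194
Round 3 (k=6): L=194 R=15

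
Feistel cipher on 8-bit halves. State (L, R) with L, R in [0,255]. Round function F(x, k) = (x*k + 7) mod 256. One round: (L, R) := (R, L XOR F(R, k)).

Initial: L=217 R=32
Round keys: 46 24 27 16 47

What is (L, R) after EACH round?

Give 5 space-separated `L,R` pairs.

Round 1 (k=46): L=32 R=30
Round 2 (k=24): L=30 R=247
Round 3 (k=27): L=247 R=10
Round 4 (k=16): L=10 R=80
Round 5 (k=47): L=80 R=189

Answer: 32,30 30,247 247,10 10,80 80,189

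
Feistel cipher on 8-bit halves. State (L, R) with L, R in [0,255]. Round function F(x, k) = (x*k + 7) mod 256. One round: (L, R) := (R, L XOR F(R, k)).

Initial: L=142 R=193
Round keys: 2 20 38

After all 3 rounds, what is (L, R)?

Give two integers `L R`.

Round 1 (k=2): L=193 R=7
Round 2 (k=20): L=7 R=82
Round 3 (k=38): L=82 R=52

Answer: 82 52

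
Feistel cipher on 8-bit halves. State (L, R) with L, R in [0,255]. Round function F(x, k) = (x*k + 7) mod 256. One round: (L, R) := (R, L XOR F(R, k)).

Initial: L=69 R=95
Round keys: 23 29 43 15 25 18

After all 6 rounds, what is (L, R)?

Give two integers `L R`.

Answer: 1 40

Derivation:
Round 1 (k=23): L=95 R=213
Round 2 (k=29): L=213 R=119
Round 3 (k=43): L=119 R=209
Round 4 (k=15): L=209 R=49
Round 5 (k=25): L=49 R=1
Round 6 (k=18): L=1 R=40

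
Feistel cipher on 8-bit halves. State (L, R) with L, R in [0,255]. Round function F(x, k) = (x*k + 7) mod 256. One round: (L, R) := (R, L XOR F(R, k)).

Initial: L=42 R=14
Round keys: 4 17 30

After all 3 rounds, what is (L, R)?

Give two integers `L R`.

Round 1 (k=4): L=14 R=21
Round 2 (k=17): L=21 R=98
Round 3 (k=30): L=98 R=150

Answer: 98 150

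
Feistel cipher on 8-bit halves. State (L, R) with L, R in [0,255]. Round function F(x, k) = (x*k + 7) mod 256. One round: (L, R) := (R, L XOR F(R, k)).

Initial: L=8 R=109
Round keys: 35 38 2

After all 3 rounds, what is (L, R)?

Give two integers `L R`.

Answer: 70 117

Derivation:
Round 1 (k=35): L=109 R=230
Round 2 (k=38): L=230 R=70
Round 3 (k=2): L=70 R=117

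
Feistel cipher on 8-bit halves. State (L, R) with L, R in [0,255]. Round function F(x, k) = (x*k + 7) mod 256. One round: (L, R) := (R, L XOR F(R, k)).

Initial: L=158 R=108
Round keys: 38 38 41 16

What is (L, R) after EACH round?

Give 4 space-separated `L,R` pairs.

Round 1 (k=38): L=108 R=145
Round 2 (k=38): L=145 R=225
Round 3 (k=41): L=225 R=129
Round 4 (k=16): L=129 R=246

Answer: 108,145 145,225 225,129 129,246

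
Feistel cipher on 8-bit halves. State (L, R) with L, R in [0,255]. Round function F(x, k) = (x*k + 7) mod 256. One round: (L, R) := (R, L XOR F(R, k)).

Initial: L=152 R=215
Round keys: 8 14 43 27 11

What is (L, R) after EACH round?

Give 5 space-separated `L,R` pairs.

Answer: 215,39 39,254 254,150 150,39 39,34

Derivation:
Round 1 (k=8): L=215 R=39
Round 2 (k=14): L=39 R=254
Round 3 (k=43): L=254 R=150
Round 4 (k=27): L=150 R=39
Round 5 (k=11): L=39 R=34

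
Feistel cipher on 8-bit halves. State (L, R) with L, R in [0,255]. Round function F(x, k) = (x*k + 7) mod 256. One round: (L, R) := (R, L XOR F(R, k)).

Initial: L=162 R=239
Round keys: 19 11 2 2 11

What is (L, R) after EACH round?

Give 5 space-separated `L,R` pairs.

Answer: 239,102 102,134 134,117 117,119 119,81

Derivation:
Round 1 (k=19): L=239 R=102
Round 2 (k=11): L=102 R=134
Round 3 (k=2): L=134 R=117
Round 4 (k=2): L=117 R=119
Round 5 (k=11): L=119 R=81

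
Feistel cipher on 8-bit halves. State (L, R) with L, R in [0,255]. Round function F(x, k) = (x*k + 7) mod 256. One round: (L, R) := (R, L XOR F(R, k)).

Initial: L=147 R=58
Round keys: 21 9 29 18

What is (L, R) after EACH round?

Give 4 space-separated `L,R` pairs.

Round 1 (k=21): L=58 R=90
Round 2 (k=9): L=90 R=11
Round 3 (k=29): L=11 R=28
Round 4 (k=18): L=28 R=244

Answer: 58,90 90,11 11,28 28,244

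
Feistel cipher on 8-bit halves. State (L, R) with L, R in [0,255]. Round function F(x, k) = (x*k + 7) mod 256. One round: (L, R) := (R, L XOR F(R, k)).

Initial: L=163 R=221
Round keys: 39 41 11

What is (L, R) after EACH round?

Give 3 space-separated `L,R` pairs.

Answer: 221,17 17,29 29,87

Derivation:
Round 1 (k=39): L=221 R=17
Round 2 (k=41): L=17 R=29
Round 3 (k=11): L=29 R=87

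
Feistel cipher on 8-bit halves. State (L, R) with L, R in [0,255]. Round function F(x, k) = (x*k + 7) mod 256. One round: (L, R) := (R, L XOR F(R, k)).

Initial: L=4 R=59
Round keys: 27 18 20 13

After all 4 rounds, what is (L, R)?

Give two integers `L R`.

Round 1 (k=27): L=59 R=68
Round 2 (k=18): L=68 R=244
Round 3 (k=20): L=244 R=83
Round 4 (k=13): L=83 R=202

Answer: 83 202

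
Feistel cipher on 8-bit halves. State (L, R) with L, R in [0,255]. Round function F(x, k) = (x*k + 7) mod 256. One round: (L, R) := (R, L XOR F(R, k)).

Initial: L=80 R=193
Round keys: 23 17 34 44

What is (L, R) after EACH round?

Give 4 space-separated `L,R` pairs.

Answer: 193,14 14,52 52,225 225,135

Derivation:
Round 1 (k=23): L=193 R=14
Round 2 (k=17): L=14 R=52
Round 3 (k=34): L=52 R=225
Round 4 (k=44): L=225 R=135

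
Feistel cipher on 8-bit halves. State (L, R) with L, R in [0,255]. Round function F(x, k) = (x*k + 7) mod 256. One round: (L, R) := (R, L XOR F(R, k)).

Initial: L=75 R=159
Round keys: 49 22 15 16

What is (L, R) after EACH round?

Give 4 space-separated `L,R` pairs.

Answer: 159,61 61,218 218,240 240,221

Derivation:
Round 1 (k=49): L=159 R=61
Round 2 (k=22): L=61 R=218
Round 3 (k=15): L=218 R=240
Round 4 (k=16): L=240 R=221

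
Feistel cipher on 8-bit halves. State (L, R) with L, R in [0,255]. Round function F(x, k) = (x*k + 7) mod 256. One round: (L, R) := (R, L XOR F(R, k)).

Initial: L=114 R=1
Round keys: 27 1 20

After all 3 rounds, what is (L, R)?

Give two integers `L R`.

Answer: 86 239

Derivation:
Round 1 (k=27): L=1 R=80
Round 2 (k=1): L=80 R=86
Round 3 (k=20): L=86 R=239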